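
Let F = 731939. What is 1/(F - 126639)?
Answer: 1/605300 ≈ 1.6521e-6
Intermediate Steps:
1/(F - 126639) = 1/(731939 - 126639) = 1/605300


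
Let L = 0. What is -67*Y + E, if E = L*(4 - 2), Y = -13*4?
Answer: 3484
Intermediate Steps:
Y = -52
E = 0 (E = 0*(4 - 2) = 0*2 = 0)
-67*Y + E = -67*(-52) + 0 = 3484 + 0 = 3484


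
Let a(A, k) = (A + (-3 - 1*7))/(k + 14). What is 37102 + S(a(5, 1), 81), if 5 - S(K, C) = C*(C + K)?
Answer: 30573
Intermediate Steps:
a(A, k) = (-10 + A)/(14 + k) (a(A, k) = (A + (-3 - 7))/(14 + k) = (A - 10)/(14 + k) = (-10 + A)/(14 + k))
S(K, C) = 5 - C*(C + K)
37102 + S(a(5, 1), 81) = 37102 + (5 - 1*81² - 1*81*(-10 + 5)/(14 + 1)) = 37102 + (5 - 1*6561 - 1*81*-5/15) = 37102 + (5 - 6561 - 1*81*(1/15)*(-5)) = 37102 + (5 - 6561 - 1*81*(-⅓)) = 37102 + (5 - 6561 + 27) = 37102 - 6529 = 30573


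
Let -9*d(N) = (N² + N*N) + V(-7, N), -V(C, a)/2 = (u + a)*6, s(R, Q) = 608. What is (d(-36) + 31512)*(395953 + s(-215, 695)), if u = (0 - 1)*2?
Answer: 12362128240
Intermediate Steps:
u = -2 (u = -1*2 = -2)
V(C, a) = 24 - 12*a (V(C, a) = -2*(-2 + a)*6 = -2*(-12 + 6*a) = 24 - 12*a)
d(N) = -8/3 - 2*N²/9 + 4*N/3 (d(N) = -((N² + N*N) + (24 - 12*N))/9 = -((N² + N²) + (24 - 12*N))/9 = -(2*N² + (24 - 12*N))/9 = -(24 - 12*N + 2*N²)/9 = -8/3 - 2*N²/9 + 4*N/3)
(d(-36) + 31512)*(395953 + s(-215, 695)) = ((-8/3 - 2/9*(-36)² + (4/3)*(-36)) + 31512)*(395953 + 608) = ((-8/3 - 2/9*1296 - 48) + 31512)*396561 = ((-8/3 - 288 - 48) + 31512)*396561 = (-1016/3 + 31512)*396561 = (93520/3)*396561 = 12362128240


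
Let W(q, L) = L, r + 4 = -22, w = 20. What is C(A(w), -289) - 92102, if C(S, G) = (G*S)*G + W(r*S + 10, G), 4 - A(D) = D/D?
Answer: 158172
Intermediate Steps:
r = -26 (r = -4 - 22 = -26)
A(D) = 3 (A(D) = 4 - D/D = 4 - 1*1 = 4 - 1 = 3)
C(S, G) = G + S*G² (C(S, G) = (G*S)*G + G = S*G² + G = G + S*G²)
C(A(w), -289) - 92102 = -289*(1 - 289*3) - 92102 = -289*(1 - 867) - 92102 = -289*(-866) - 92102 = 250274 - 92102 = 158172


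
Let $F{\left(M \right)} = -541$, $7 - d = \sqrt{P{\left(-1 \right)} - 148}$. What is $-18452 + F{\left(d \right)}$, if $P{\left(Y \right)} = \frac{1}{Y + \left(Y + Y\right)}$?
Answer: $-18993$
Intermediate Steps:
$P{\left(Y \right)} = \frac{1}{3 Y}$ ($P{\left(Y \right)} = \frac{1}{Y + 2 Y} = \frac{1}{3 Y}$)
$d = 7 - \frac{i \sqrt{1335}}{3}$ ($d = 7 - \sqrt{\frac{1}{3 \left(-1\right)} - 148} = 7 - \sqrt{\frac{1}{3} \left(-1\right) - 148} = 7 - \sqrt{- \frac{1}{3} - 148} = 7 - \sqrt{- \frac{445}{3}} = 7 - \frac{i \sqrt{1335}}{3} \approx 7.0 - 12.179 i$)
$-18452 + F{\left(d \right)} = -18452 - 541 = -18993$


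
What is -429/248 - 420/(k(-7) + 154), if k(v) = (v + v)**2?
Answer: -3633/1240 ≈ -2.9298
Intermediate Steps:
k(v) = 4*v**2 (k(v) = (2*v)**2 = 4*v**2)
-429/248 - 420/(k(-7) + 154) = -429/248 - 420/(4*(-7)**2 + 154) = -429*1/248 - 420/(4*49 + 154) = -429/248 - 420/(196 + 154) = -429/248 - 420/350 = -429/248 - 420*1/350 = -429/248 - 6/5 = -3633/1240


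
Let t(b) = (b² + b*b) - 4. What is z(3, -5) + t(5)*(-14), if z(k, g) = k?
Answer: -641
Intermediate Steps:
t(b) = -4 + 2*b² (t(b) = (b² + b²) - 4 = 2*b² - 4 = -4 + 2*b²)
z(3, -5) + t(5)*(-14) = 3 + (-4 + 2*5²)*(-14) = 3 + (-4 + 2*25)*(-14) = 3 + (-4 + 50)*(-14) = 3 + 46*(-14) = 3 - 644 = -641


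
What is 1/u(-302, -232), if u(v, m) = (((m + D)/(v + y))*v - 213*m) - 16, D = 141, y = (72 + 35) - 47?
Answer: 121/5963659 ≈ 2.0290e-5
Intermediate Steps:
y = 60 (y = 107 - 47 = 60)
u(v, m) = -16 - 213*m + v*(141 + m)/(60 + v) (u(v, m) = (((m + 141)/(v + 60))*v - 213*m) - 16 = (((141 + m)/(60 + v))*v - 213*m) - 16 = (v*(141 + m)/(60 + v) - 213*m) - 16 = (-213*m + v*(141 + m)/(60 + v)) - 16 = -16 - 213*m + v*(141 + m)/(60 + v))
1/u(-302, -232) = 1/((-960 - 12780*(-232) + 125*(-302) - 212*(-232)*(-302))/(60 - 302)) = 1/((-960 + 2964960 - 37750 - 14853568)/(-242)) = 1/(-1/242*(-11927318)) = 1/(5963659/121) = 121/5963659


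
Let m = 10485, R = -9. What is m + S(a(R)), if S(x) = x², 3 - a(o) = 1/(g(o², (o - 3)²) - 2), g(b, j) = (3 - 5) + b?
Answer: 62218465/5929 ≈ 10494.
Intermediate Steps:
g(b, j) = -2 + b
a(o) = 3 - 1/(-4 + o²) (a(o) = 3 - 1/((-2 + o²) - 2) = 3 - 1/(-4 + o²))
m + S(a(R)) = 10485 + ((-13 + 3*(-9)²)/(-4 + (-9)²))² = 10485 + ((-13 + 3*81)/(-4 + 81))² = 10485 + ((-13 + 243)/77)² = 10485 + ((1/77)*230)² = 10485 + (230/77)² = 10485 + 52900/5929 = 62218465/5929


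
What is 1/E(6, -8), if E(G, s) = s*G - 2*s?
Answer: -1/32 ≈ -0.031250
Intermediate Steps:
E(G, s) = -2*s + G*s (E(G, s) = G*s - 2*s = -2*s + G*s)
1/E(6, -8) = 1/(-8*(-2 + 6)) = 1/(-8*4) = 1/(-32) = -1/32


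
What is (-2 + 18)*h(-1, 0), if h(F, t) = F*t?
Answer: 0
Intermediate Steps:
(-2 + 18)*h(-1, 0) = (-2 + 18)*(-1*0) = 16*0 = 0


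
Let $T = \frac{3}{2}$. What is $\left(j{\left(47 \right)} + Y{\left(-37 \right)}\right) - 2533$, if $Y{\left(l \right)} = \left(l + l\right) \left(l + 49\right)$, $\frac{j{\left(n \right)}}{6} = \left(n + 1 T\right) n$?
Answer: $10256$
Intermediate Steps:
$T = \frac{3}{2}$ ($T = 3 \cdot \frac{1}{2} = \frac{3}{2} \approx 1.5$)
$j{\left(n \right)} = 6 n \left(\frac{3}{2} + n\right)$ ($j{\left(n \right)} = 6 \left(n + 1 \cdot \frac{3}{2}\right) n = 6 \left(n + \frac{3}{2}\right) n = 6 \left(\frac{3}{2} + n\right) n = 6 n \left(\frac{3}{2} + n\right)$)
$Y{\left(l \right)} = 2 l \left(49 + l\right)$
$\left(j{\left(47 \right)} + Y{\left(-37 \right)}\right) - 2533 = \left(3 \cdot 47 \left(3 + 2 \cdot 47\right) + 2 \left(-37\right) \left(49 - 37\right)\right) - 2533 = \left(3 \cdot 47 \left(3 + 94\right) + 2 \left(-37\right) 12\right) - 2533 = \left(3 \cdot 47 \cdot 97 - 888\right) - 2533 = \left(13677 - 888\right) - 2533 = 12789 - 2533 = 10256$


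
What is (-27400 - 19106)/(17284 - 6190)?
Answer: -7751/1849 ≈ -4.1920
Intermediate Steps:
(-27400 - 19106)/(17284 - 6190) = -46506/11094 = -46506*1/11094 = -7751/1849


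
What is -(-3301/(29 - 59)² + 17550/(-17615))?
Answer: 1137571/243900 ≈ 4.6641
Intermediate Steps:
-(-3301/(29 - 59)² + 17550/(-17615)) = -(-3301/((-30)²) + 17550*(-1/17615)) = -(-3301/900 - 270/271) = -1*(-1137571/243900) = 1137571/243900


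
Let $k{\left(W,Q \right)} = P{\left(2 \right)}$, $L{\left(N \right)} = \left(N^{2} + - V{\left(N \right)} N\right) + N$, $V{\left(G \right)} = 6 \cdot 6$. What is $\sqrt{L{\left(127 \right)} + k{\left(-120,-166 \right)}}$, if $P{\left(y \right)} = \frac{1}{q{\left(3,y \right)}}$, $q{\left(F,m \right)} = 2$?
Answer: $\frac{\sqrt{46738}}{2} \approx 108.09$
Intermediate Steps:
$V{\left(G \right)} = 36$
$L{\left(N \right)} = N^{2} - 35 N$ ($L{\left(N \right)} = \left(N^{2} + \left(-1\right) 36 N\right) + N = \left(N^{2} - 36 N\right) + N = N^{2} - 35 N$)
$P{\left(y \right)} = \frac{1}{2}$
$k{\left(W,Q \right)} = \frac{1}{2}$
$\sqrt{L{\left(127 \right)} + k{\left(-120,-166 \right)}} = \sqrt{127 \left(-35 + 127\right) + \frac{1}{2}} = \sqrt{127 \cdot 92 + \frac{1}{2}} = \sqrt{11684 + \frac{1}{2}} = \sqrt{\frac{23369}{2}} = \frac{\sqrt{46738}}{2}$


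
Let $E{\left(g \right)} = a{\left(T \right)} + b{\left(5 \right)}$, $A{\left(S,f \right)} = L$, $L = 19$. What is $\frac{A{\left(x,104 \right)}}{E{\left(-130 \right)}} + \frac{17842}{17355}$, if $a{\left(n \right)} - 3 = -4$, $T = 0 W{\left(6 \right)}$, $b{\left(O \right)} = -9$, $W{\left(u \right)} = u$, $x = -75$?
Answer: $- \frac{6053}{6942} \approx -0.87194$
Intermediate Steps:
$A{\left(S,f \right)} = 19$
$T = 0$ ($T = 0 \cdot 6 = 0$)
$a{\left(n \right)} = -1$ ($a{\left(n \right)} = 3 - 4 = -1$)
$E{\left(g \right)} = -10$ ($E{\left(g \right)} = -1 - 9 = -10$)
$\frac{A{\left(x,104 \right)}}{E{\left(-130 \right)}} + \frac{17842}{17355} = \frac{19}{-10} + \frac{17842}{17355} = 19 \left(- \frac{1}{10}\right) + 17842 \cdot \frac{1}{17355} = - \frac{19}{10} + \frac{17842}{17355} = - \frac{6053}{6942}$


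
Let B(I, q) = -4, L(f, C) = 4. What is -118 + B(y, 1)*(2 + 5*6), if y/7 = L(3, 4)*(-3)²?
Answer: -246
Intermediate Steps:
y = 252 (y = 7*(4*(-3)²) = 7*(4*9) = 7*36 = 252)
-118 + B(y, 1)*(2 + 5*6) = -118 - 4*(2 + 5*6) = -118 - 4*(2 + 30) = -118 - 4*32 = -118 - 128 = -246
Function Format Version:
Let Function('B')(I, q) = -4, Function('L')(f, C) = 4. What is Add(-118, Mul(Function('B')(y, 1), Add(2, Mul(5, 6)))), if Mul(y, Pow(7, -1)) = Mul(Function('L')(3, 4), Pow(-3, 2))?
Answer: -246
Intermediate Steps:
y = 252 (y = Mul(7, Mul(4, Pow(-3, 2))) = Mul(7, Mul(4, 9)) = Mul(7, 36) = 252)
Add(-118, Mul(Function('B')(y, 1), Add(2, Mul(5, 6)))) = Add(-118, Mul(-4, Add(2, Mul(5, 6)))) = Add(-118, Mul(-4, Add(2, 30))) = Add(-118, Mul(-4, 32)) = Add(-118, -128) = -246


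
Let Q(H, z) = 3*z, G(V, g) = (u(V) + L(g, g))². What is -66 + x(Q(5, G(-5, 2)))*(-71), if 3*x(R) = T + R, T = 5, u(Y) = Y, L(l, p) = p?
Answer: -2470/3 ≈ -823.33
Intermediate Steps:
G(V, g) = (V + g)²
x(R) = 5/3 + R/3 (x(R) = (5 + R)/3 = 5/3 + R/3)
-66 + x(Q(5, G(-5, 2)))*(-71) = -66 + (5/3 + (3*(-5 + 2)²)/3)*(-71) = -66 + (5/3 + (3*(-3)²)/3)*(-71) = -66 + (5/3 + (3*9)/3)*(-71) = -66 + (5/3 + (⅓)*27)*(-71) = -66 + (5/3 + 9)*(-71) = -66 + (32/3)*(-71) = -66 - 2272/3 = -2470/3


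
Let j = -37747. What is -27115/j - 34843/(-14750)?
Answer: 1715164971/556768250 ≈ 3.0806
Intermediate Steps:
-27115/j - 34843/(-14750) = -27115/(-37747) - 34843/(-14750) = -27115*(-1/37747) - 34843*(-1/14750) = 27115/37747 + 34843/14750 = 1715164971/556768250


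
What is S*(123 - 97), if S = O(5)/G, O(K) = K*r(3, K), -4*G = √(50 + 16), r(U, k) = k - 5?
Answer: 0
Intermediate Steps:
r(U, k) = -5 + k
G = -√66/4 (G = -√(50 + 16)/4 = -√66/4 ≈ -2.0310)
O(K) = K*(-5 + K)
S = 0 (S = (5*(-5 + 5))/((-√66/4)) = (5*0)*(-2*√66/33) = 0*(-2*√66/33) = 0)
S*(123 - 97) = 0*(123 - 97) = 0*26 = 0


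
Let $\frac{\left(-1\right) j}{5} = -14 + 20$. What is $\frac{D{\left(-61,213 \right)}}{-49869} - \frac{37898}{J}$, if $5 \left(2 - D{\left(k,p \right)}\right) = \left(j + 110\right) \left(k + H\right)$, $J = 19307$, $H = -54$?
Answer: $- \frac{641832952}{320940261} \approx -1.9999$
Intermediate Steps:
$j = -30$ ($j = - 5 \left(-14 + 20\right) = \left(-5\right) 6 = -30$)
$D{\left(k,p \right)} = 866 - 16 k$ ($D{\left(k,p \right)} = 2 - \frac{\left(-30 + 110\right) \left(k - 54\right)}{5} = 2 - \frac{80 \left(-54 + k\right)}{5} = 2 - \frac{-4320 + 80 k}{5} = 2 - \left(-864 + 16 k\right) = 866 - 16 k$)
$\frac{D{\left(-61,213 \right)}}{-49869} - \frac{37898}{J} = \frac{866 - -976}{-49869} - \frac{37898}{19307} = \left(866 + 976\right) \left(- \frac{1}{49869}\right) - \frac{37898}{19307} = 1842 \left(- \frac{1}{49869}\right) - \frac{37898}{19307} = - \frac{614}{16623} - \frac{37898}{19307} = - \frac{641832952}{320940261}$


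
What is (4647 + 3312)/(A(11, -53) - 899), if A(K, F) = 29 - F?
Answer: -7959/817 ≈ -9.7417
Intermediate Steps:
(4647 + 3312)/(A(11, -53) - 899) = (4647 + 3312)/((29 - 1*(-53)) - 899) = 7959/((29 + 53) - 899) = 7959/(82 - 899) = 7959/(-817) = 7959*(-1/817) = -7959/817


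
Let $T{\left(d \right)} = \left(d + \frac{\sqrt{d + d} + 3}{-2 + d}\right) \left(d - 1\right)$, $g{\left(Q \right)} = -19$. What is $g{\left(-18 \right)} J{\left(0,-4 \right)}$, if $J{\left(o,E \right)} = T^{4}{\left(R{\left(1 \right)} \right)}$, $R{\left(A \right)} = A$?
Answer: $0$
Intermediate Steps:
$T{\left(d \right)} = \left(-1 + d\right) \left(d + \frac{3 + \sqrt{2} \sqrt{d}}{-2 + d}\right)$ ($T{\left(d \right)} = \left(d + \frac{\sqrt{2 d} + 3}{-2 + d}\right) \left(-1 + d\right) = \left(d + \frac{\sqrt{2} \sqrt{d} + 3}{-2 + d}\right) \left(-1 + d\right) = \left(d + \frac{3 + \sqrt{2} \sqrt{d}}{-2 + d}\right) \left(-1 + d\right) = \left(-1 + d\right) \left(d + \frac{3 + \sqrt{2} \sqrt{d}}{-2 + d}\right)$)
$J{\left(o,E \right)} = 0$ ($J{\left(o,E \right)} = \left(\frac{-3 + 1^{3} - 3 \cdot 1^{2} + 5 \cdot 1 + \sqrt{2} \cdot 1^{\frac{3}{2}} - \sqrt{2} \sqrt{1}}{-2 + 1}\right)^{4} = \left(\frac{-3 + 1 - 3 + 5 + \sqrt{2} \cdot 1 - \sqrt{2} \cdot 1}{-1}\right)^{4} = \left(- (-3 + 1 - 3 + 5 + \sqrt{2} - \sqrt{2})\right)^{4} = \left(\left(-1\right) 0\right)^{4} = 0^{4} = 0$)
$g{\left(-18 \right)} J{\left(0,-4 \right)} = \left(-19\right) 0 = 0$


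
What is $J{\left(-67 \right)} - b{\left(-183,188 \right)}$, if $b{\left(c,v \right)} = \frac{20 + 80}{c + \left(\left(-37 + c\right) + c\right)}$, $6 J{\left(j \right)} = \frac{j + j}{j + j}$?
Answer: $\frac{593}{1758} \approx 0.33732$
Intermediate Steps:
$J{\left(j \right)} = \frac{1}{6}$ ($J{\left(j \right)} = \frac{\left(j + j\right) \frac{1}{j + j}}{6} = \frac{2 j \frac{1}{2 j}}{6} = \frac{1}{6} \cdot 1 = \frac{1}{6}$)
$b{\left(c,v \right)} = \frac{100}{-37 + 3 c}$ ($b{\left(c,v \right)} = \frac{100}{c + \left(-37 + 2 c\right)} = \frac{100}{-37 + 3 c}$)
$J{\left(-67 \right)} - b{\left(-183,188 \right)} = \frac{1}{6} - \frac{100}{-37 + 3 \left(-183\right)} = \frac{1}{6} - \frac{100}{-37 - 549} = \frac{1}{6} - \frac{100}{-586} = \frac{1}{6} - 100 \left(- \frac{1}{586}\right) = \frac{1}{6} - - \frac{50}{293} = \frac{1}{6} + \frac{50}{293} = \frac{593}{1758}$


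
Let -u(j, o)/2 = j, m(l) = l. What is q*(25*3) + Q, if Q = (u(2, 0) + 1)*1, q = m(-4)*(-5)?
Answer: 1497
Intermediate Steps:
q = 20 (q = -4*(-5) = 20)
u(j, o) = -2*j
Q = -3 (Q = (-2*2 + 1)*1 = (-4 + 1)*1 = -3*1 = -3)
q*(25*3) + Q = 20*(25*3) - 3 = 20*75 - 3 = 1500 - 3 = 1497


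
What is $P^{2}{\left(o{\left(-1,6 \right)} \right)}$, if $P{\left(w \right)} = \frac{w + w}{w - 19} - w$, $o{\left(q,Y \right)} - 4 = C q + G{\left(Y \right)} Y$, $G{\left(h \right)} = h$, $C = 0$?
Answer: $\frac{577600}{441} \approx 1309.8$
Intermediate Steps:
$o{\left(q,Y \right)} = 4 + Y^{2}$ ($o{\left(q,Y \right)} = 4 + \left(0 q + Y Y\right) = 4 + \left(0 + Y^{2}\right) = 4 + Y^{2}$)
$P{\left(w \right)} = - w + \frac{2 w}{-19 + w}$ ($P{\left(w \right)} = \frac{2 w}{-19 + w} - w = - w + \frac{2 w}{-19 + w}$)
$P^{2}{\left(o{\left(-1,6 \right)} \right)} = \left(\frac{\left(4 + 6^{2}\right) \left(21 - \left(4 + 6^{2}\right)\right)}{-19 + \left(4 + 6^{2}\right)}\right)^{2} = \left(\frac{\left(4 + 36\right) \left(21 - \left(4 + 36\right)\right)}{-19 + \left(4 + 36\right)}\right)^{2} = \left(\frac{40 \left(21 - 40\right)}{-19 + 40}\right)^{2} = \left(\frac{40 \left(21 - 40\right)}{21}\right)^{2} = \left(40 \cdot \frac{1}{21} \left(-19\right)\right)^{2} = \left(- \frac{760}{21}\right)^{2} = \frac{577600}{441}$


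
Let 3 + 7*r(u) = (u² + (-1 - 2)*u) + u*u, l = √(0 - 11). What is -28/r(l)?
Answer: 1225/181 - 147*I*√11/181 ≈ 6.768 - 2.6936*I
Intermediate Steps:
l = I*√11 (l = √(-11) = I*√11 ≈ 3.3166*I)
r(u) = -3/7 - 3*u/7 + 2*u²/7 (r(u) = -3/7 + ((u² + (-1 - 2)*u) + u*u)/7 = -3/7 + ((u² - 3*u) + u²)/7 = -3/7 + (-3*u + 2*u²)/7 = -3/7 + (-3*u/7 + 2*u²/7) = -3/7 - 3*u/7 + 2*u²/7)
-28/r(l) = -28/(-3/7 - 3*I*√11/7 + 2*(I*√11)²/7) = -28/(-3/7 - 3*I*√11/7 + (2/7)*(-11)) = -28/(-3/7 - 3*I*√11/7 - 22/7) = -28/(-25/7 - 3*I*√11/7)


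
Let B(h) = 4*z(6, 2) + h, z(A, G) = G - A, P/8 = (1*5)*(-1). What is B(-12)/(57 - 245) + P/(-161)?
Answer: 3007/7567 ≈ 0.39738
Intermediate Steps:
P = -40 (P = 8*((1*5)*(-1)) = 8*(5*(-1)) = 8*(-5) = -40)
B(h) = -16 + h (B(h) = 4*(2 - 1*6) + h = 4*(2 - 6) + h = 4*(-4) + h = -16 + h)
B(-12)/(57 - 245) + P/(-161) = (-16 - 12)/(57 - 245) - 40/(-161) = -28/(-188) - 40*(-1/161) = -28*(-1/188) + 40/161 = 7/47 + 40/161 = 3007/7567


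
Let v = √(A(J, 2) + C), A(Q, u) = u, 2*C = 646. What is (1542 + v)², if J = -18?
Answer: 2378089 + 15420*√13 ≈ 2.4337e+6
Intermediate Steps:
C = 323 (C = (½)*646 = 323)
v = 5*√13 (v = √(2 + 323) = √325 = 5*√13 ≈ 18.028)
(1542 + v)² = (1542 + 5*√13)²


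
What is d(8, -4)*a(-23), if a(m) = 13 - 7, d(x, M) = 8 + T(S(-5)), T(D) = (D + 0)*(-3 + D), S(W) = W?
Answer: 288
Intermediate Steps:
T(D) = D*(-3 + D)
d(x, M) = 48 (d(x, M) = 8 - 5*(-3 - 5) = 8 - 5*(-8) = 8 + 40 = 48)
a(m) = 6 (a(m) = 13 - 1*7 = 13 - 7 = 6)
d(8, -4)*a(-23) = 48*6 = 288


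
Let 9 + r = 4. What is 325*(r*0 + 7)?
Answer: 2275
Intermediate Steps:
r = -5 (r = -9 + 4 = -5)
325*(r*0 + 7) = 325*(-5*0 + 7) = 325*(0 + 7) = 325*7 = 2275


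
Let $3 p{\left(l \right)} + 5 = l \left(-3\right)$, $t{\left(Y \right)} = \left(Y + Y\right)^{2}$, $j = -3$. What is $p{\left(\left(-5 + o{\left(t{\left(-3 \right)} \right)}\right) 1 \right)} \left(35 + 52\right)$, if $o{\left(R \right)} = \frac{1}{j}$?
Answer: $319$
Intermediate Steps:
$t{\left(Y \right)} = 4 Y^{2}$ ($t{\left(Y \right)} = \left(2 Y\right)^{2} = 4 Y^{2}$)
$o{\left(R \right)} = - \frac{1}{3}$ ($o{\left(R \right)} = \frac{1}{-3} = - \frac{1}{3}$)
$p{\left(l \right)} = - \frac{5}{3} - l$ ($p{\left(l \right)} = - \frac{5}{3} + \frac{l \left(-3\right)}{3} = - \frac{5}{3} + \frac{\left(-3\right) l}{3} = - \frac{5}{3} - l$)
$p{\left(\left(-5 + o{\left(t{\left(-3 \right)} \right)}\right) 1 \right)} \left(35 + 52\right) = \left(- \frac{5}{3} - \left(-5 - \frac{1}{3}\right) 1\right) \left(35 + 52\right) = \left(- \frac{5}{3} - \left(- \frac{16}{3}\right) 1\right) 87 = \left(- \frac{5}{3} - - \frac{16}{3}\right) 87 = \left(- \frac{5}{3} + \frac{16}{3}\right) 87 = \frac{11}{3} \cdot 87 = 319$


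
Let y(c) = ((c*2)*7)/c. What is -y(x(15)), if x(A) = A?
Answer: -14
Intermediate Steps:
y(c) = 14 (y(c) = ((2*c)*7)/c = (14*c)/c = 14)
-y(x(15)) = -1*14 = -14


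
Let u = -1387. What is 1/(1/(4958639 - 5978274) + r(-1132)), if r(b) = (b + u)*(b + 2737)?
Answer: -1019635/4122379206826 ≈ -2.4734e-7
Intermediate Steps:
r(b) = (-1387 + b)*(2737 + b) (r(b) = (b - 1387)*(b + 2737) = (-1387 + b)*(2737 + b))
1/(1/(4958639 - 5978274) + r(-1132)) = 1/(1/(4958639 - 5978274) + (-3796219 + (-1132)**2 + 1350*(-1132))) = 1/(1/(-1019635) + (-3796219 + 1281424 - 1528200)) = 1/(-1/1019635 - 4042995) = 1/(-4122379206826/1019635) = -1019635/4122379206826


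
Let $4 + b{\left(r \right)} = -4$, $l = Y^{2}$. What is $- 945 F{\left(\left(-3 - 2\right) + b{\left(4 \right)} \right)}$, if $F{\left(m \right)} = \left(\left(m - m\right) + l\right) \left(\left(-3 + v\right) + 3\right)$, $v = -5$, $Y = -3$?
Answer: $42525$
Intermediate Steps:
$l = 9$ ($l = \left(-3\right)^{2} = 9$)
$b{\left(r \right)} = -8$ ($b{\left(r \right)} = -4 - 4 = -8$)
$F{\left(m \right)} = -45$ ($F{\left(m \right)} = \left(\left(m - m\right) + 9\right) \left(\left(-3 - 5\right) + 3\right) = \left(0 + 9\right) \left(-8 + 3\right) = 9 \left(-5\right) = -45$)
$- 945 F{\left(\left(-3 - 2\right) + b{\left(4 \right)} \right)} = \left(-945\right) \left(-45\right) = 42525$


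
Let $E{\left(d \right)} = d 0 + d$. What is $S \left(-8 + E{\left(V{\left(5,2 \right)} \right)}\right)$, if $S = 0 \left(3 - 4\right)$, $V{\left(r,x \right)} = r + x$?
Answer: $0$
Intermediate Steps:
$E{\left(d \right)} = d$ ($E{\left(d \right)} = 0 + d = d$)
$S = 0$ ($S = 0 \left(-1\right) = 0$)
$S \left(-8 + E{\left(V{\left(5,2 \right)} \right)}\right) = 0 \left(-8 + \left(5 + 2\right)\right) = 0 \left(-8 + 7\right) = 0 \left(-1\right) = 0$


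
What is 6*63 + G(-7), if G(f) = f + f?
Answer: 364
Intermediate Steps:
G(f) = 2*f
6*63 + G(-7) = 6*63 + 2*(-7) = 378 - 14 = 364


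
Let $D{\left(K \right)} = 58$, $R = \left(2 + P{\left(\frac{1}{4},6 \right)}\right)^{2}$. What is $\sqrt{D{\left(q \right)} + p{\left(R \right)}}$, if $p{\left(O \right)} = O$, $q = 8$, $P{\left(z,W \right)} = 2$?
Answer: $\sqrt{74} \approx 8.6023$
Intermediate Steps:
$R = 16$ ($R = \left(2 + 2\right)^{2} = 4^{2} = 16$)
$\sqrt{D{\left(q \right)} + p{\left(R \right)}} = \sqrt{58 + 16} = \sqrt{74}$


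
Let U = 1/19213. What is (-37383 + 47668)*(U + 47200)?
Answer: 9326989286285/19213 ≈ 4.8545e+8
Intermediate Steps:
U = 1/19213 ≈ 5.2048e-5
(-37383 + 47668)*(U + 47200) = (-37383 + 47668)*(1/19213 + 47200) = 10285*(906853601/19213) = 9326989286285/19213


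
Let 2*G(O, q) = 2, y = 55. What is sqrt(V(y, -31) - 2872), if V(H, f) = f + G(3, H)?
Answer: I*sqrt(2902) ≈ 53.87*I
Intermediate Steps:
G(O, q) = 1 (G(O, q) = (1/2)*2 = 1)
V(H, f) = 1 + f (V(H, f) = f + 1 = 1 + f)
sqrt(V(y, -31) - 2872) = sqrt((1 - 31) - 2872) = sqrt(-30 - 2872) = sqrt(-2902) = I*sqrt(2902)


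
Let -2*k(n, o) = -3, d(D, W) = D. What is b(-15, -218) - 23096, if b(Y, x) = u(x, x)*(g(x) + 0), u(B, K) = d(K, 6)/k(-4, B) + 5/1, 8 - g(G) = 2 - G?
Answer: 19964/3 ≈ 6654.7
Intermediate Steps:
g(G) = 6 + G (g(G) = 8 - (2 - G) = 8 + (-2 + G) = 6 + G)
k(n, o) = 3/2 (k(n, o) = -½*(-3) = 3/2)
u(B, K) = 5 + 2*K/3 (u(B, K) = K/(3/2) + 5/1 = K*(⅔) + 5*1 = 2*K/3 + 5 = 5 + 2*K/3)
b(Y, x) = (5 + 2*x/3)*(6 + x) (b(Y, x) = (5 + 2*x/3)*((6 + x) + 0) = (5 + 2*x/3)*(6 + x))
b(-15, -218) - 23096 = (6 - 218)*(15 + 2*(-218))/3 - 23096 = (⅓)*(-212)*(15 - 436) - 23096 = (⅓)*(-212)*(-421) - 23096 = 89252/3 - 23096 = 19964/3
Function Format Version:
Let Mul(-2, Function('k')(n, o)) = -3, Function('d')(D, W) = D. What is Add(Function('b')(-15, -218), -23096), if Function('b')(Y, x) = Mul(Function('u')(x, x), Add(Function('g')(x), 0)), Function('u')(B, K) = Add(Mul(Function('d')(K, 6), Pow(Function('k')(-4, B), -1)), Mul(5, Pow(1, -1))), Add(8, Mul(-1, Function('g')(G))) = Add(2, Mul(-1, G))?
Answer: Rational(19964, 3) ≈ 6654.7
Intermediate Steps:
Function('g')(G) = Add(6, G) (Function('g')(G) = Add(8, Mul(-1, Add(2, Mul(-1, G)))) = Add(8, Add(-2, G)) = Add(6, G))
Function('k')(n, o) = Rational(3, 2) (Function('k')(n, o) = Mul(Rational(-1, 2), -3) = Rational(3, 2))
Function('u')(B, K) = Add(5, Mul(Rational(2, 3), K)) (Function('u')(B, K) = Add(Mul(K, Pow(Rational(3, 2), -1)), Mul(5, Pow(1, -1))) = Add(Mul(K, Rational(2, 3)), Mul(5, 1)) = Add(Mul(Rational(2, 3), K), 5) = Add(5, Mul(Rational(2, 3), K)))
Function('b')(Y, x) = Mul(Add(5, Mul(Rational(2, 3), x)), Add(6, x)) (Function('b')(Y, x) = Mul(Add(5, Mul(Rational(2, 3), x)), Add(Add(6, x), 0)) = Mul(Add(5, Mul(Rational(2, 3), x)), Add(6, x)))
Add(Function('b')(-15, -218), -23096) = Add(Mul(Rational(1, 3), Add(6, -218), Add(15, Mul(2, -218))), -23096) = Add(Mul(Rational(1, 3), -212, Add(15, -436)), -23096) = Add(Mul(Rational(1, 3), -212, -421), -23096) = Add(Rational(89252, 3), -23096) = Rational(19964, 3)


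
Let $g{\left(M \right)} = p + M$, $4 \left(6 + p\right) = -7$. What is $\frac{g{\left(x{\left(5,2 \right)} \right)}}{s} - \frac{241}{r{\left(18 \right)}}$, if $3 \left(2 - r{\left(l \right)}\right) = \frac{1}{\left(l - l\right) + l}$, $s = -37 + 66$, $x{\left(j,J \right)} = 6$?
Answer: $- \frac{1510373}{12412} \approx -121.69$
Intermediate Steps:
$p = - \frac{31}{4}$ ($p = -6 + \frac{1}{4} \left(-7\right) = -6 - \frac{7}{4} = - \frac{31}{4} \approx -7.75$)
$g{\left(M \right)} = - \frac{31}{4} + M$
$s = 29$
$r{\left(l \right)} = 2 - \frac{1}{3 l}$ ($r{\left(l \right)} = 2 - \frac{1}{3 \left(\left(l - l\right) + l\right)} = 2 - \frac{1}{3 \left(0 + l\right)} = 2 - \frac{1}{3 l}$)
$\frac{g{\left(x{\left(5,2 \right)} \right)}}{s} - \frac{241}{r{\left(18 \right)}} = \frac{- \frac{31}{4} + 6}{29} - \frac{241}{2 - \frac{1}{3 \cdot 18}} = \left(- \frac{7}{4}\right) \frac{1}{29} - \frac{241}{2 - \frac{1}{54}} = - \frac{7}{116} - \frac{241}{2 - \frac{1}{54}} = - \frac{7}{116} - \frac{241}{\frac{107}{54}} = - \frac{7}{116} - \frac{13014}{107} = - \frac{1510373}{12412}$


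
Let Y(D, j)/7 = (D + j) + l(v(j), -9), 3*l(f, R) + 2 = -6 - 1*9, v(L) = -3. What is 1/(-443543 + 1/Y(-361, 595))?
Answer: -4795/2126788682 ≈ -2.2546e-6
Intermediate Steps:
l(f, R) = -17/3 (l(f, R) = -⅔ + (-6 - 1*9)/3 = -⅔ + (-6 - 9)/3 = -⅔ + (⅓)*(-15) = -⅔ - 5 = -17/3)
Y(D, j) = -119/3 + 7*D + 7*j (Y(D, j) = 7*((D + j) - 17/3) = 7*(-17/3 + D + j) = -119/3 + 7*D + 7*j)
1/(-443543 + 1/Y(-361, 595)) = 1/(-443543 + 1/(-119/3 + 7*(-361) + 7*595)) = 1/(-443543 + 1/(-119/3 - 2527 + 4165)) = 1/(-443543 + 1/(4795/3)) = 1/(-443543 + 3/4795) = 1/(-2126788682/4795) = -4795/2126788682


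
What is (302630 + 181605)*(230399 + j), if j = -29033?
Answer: 97508465010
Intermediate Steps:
(302630 + 181605)*(230399 + j) = (302630 + 181605)*(230399 - 29033) = 484235*201366 = 97508465010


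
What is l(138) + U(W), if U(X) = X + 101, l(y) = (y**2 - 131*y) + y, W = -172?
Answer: 1033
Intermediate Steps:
l(y) = y**2 - 130*y
U(X) = 101 + X
l(138) + U(W) = 138*(-130 + 138) + (101 - 172) = 138*8 - 71 = 1104 - 71 = 1033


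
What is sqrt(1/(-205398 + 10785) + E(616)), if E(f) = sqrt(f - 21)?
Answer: sqrt(-194613 + 37874219769*sqrt(595))/194613 ≈ 4.9389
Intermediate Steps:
E(f) = sqrt(-21 + f)
sqrt(1/(-205398 + 10785) + E(616)) = sqrt(1/(-205398 + 10785) + sqrt(-21 + 616)) = sqrt(1/(-194613) + sqrt(595)) = sqrt(-1/194613 + sqrt(595))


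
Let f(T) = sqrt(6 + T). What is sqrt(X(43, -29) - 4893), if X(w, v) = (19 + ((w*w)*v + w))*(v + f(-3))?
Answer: sqrt(1548318 - 53559*sqrt(3)) ≈ 1206.5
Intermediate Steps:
X(w, v) = (v + sqrt(3))*(19 + w + v*w**2) (X(w, v) = (19 + ((w*w)*v + w))*(v + sqrt(6 - 3)) = (19 + (w**2*v + w))*(v + sqrt(3)) = (19 + (v*w**2 + w))*(v + sqrt(3)) = (19 + (w + v*w**2))*(v + sqrt(3)) = (19 + w + v*w**2)*(v + sqrt(3)) = (v + sqrt(3))*(19 + w + v*w**2))
sqrt(X(43, -29) - 4893) = sqrt((19*(-29) + 19*sqrt(3) - 29*43 + 43*sqrt(3) + (-29)**2*43**2 - 29*sqrt(3)*43**2) - 4893) = sqrt((-551 + 19*sqrt(3) - 1247 + 43*sqrt(3) + 841*1849 - 29*sqrt(3)*1849) - 4893) = sqrt((-551 + 19*sqrt(3) - 1247 + 43*sqrt(3) + 1555009 - 53621*sqrt(3)) - 4893) = sqrt((1553211 - 53559*sqrt(3)) - 4893) = sqrt(1548318 - 53559*sqrt(3))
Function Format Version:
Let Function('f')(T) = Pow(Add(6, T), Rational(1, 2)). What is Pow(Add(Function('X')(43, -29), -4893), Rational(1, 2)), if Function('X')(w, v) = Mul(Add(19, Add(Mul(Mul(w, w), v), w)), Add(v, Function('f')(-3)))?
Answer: Pow(Add(1548318, Mul(-53559, Pow(3, Rational(1, 2)))), Rational(1, 2)) ≈ 1206.5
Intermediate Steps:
Function('X')(w, v) = Mul(Add(v, Pow(3, Rational(1, 2))), Add(19, w, Mul(v, Pow(w, 2)))) (Function('X')(w, v) = Mul(Add(19, Add(Mul(Mul(w, w), v), w)), Add(v, Pow(Add(6, -3), Rational(1, 2)))) = Mul(Add(19, Add(Mul(Pow(w, 2), v), w)), Add(v, Pow(3, Rational(1, 2)))) = Mul(Add(19, Add(Mul(v, Pow(w, 2)), w)), Add(v, Pow(3, Rational(1, 2)))) = Mul(Add(19, Add(w, Mul(v, Pow(w, 2)))), Add(v, Pow(3, Rational(1, 2)))) = Mul(Add(19, w, Mul(v, Pow(w, 2))), Add(v, Pow(3, Rational(1, 2)))) = Mul(Add(v, Pow(3, Rational(1, 2))), Add(19, w, Mul(v, Pow(w, 2)))))
Pow(Add(Function('X')(43, -29), -4893), Rational(1, 2)) = Pow(Add(Add(Mul(19, -29), Mul(19, Pow(3, Rational(1, 2))), Mul(-29, 43), Mul(43, Pow(3, Rational(1, 2))), Mul(Pow(-29, 2), Pow(43, 2)), Mul(-29, Pow(3, Rational(1, 2)), Pow(43, 2))), -4893), Rational(1, 2)) = Pow(Add(Add(-551, Mul(19, Pow(3, Rational(1, 2))), -1247, Mul(43, Pow(3, Rational(1, 2))), Mul(841, 1849), Mul(-29, Pow(3, Rational(1, 2)), 1849)), -4893), Rational(1, 2)) = Pow(Add(Add(-551, Mul(19, Pow(3, Rational(1, 2))), -1247, Mul(43, Pow(3, Rational(1, 2))), 1555009, Mul(-53621, Pow(3, Rational(1, 2)))), -4893), Rational(1, 2)) = Pow(Add(Add(1553211, Mul(-53559, Pow(3, Rational(1, 2)))), -4893), Rational(1, 2)) = Pow(Add(1548318, Mul(-53559, Pow(3, Rational(1, 2)))), Rational(1, 2))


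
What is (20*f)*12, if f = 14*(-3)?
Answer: -10080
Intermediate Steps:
f = -42
(20*f)*12 = (20*(-42))*12 = -840*12 = -10080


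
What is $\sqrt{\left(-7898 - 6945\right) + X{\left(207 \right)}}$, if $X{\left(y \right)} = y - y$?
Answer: $i \sqrt{14843} \approx 121.83 i$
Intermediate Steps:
$X{\left(y \right)} = 0$
$\sqrt{\left(-7898 - 6945\right) + X{\left(207 \right)}} = \sqrt{\left(-7898 - 6945\right) + 0} = \sqrt{-14843 + 0} = \sqrt{-14843} = i \sqrt{14843}$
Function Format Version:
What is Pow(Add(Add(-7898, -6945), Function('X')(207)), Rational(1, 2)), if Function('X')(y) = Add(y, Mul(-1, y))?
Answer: Mul(I, Pow(14843, Rational(1, 2))) ≈ Mul(121.83, I)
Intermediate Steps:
Function('X')(y) = 0
Pow(Add(Add(-7898, -6945), Function('X')(207)), Rational(1, 2)) = Pow(Add(Add(-7898, -6945), 0), Rational(1, 2)) = Pow(Add(-14843, 0), Rational(1, 2)) = Pow(-14843, Rational(1, 2)) = Mul(I, Pow(14843, Rational(1, 2)))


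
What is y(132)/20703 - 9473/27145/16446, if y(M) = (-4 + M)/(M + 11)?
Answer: 9699174181/440553034302810 ≈ 2.2016e-5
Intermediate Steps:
y(M) = (-4 + M)/(11 + M)
y(132)/20703 - 9473/27145/16446 = ((-4 + 132)/(11 + 132))/20703 - 9473/27145/16446 = (128/143)*(1/20703) - 9473*1/27145*(1/16446) = ((1/143)*128)*(1/20703) - 9473/27145*1/16446 = (128/143)*(1/20703) - 9473/446426670 = 128/2960529 - 9473/446426670 = 9699174181/440553034302810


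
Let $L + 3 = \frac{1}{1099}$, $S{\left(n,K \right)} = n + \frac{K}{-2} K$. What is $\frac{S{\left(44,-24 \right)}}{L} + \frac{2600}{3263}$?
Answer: $\frac{16991589}{206824} \approx 82.155$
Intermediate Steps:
$S{\left(n,K \right)} = n - \frac{K^{2}}{2}$ ($S{\left(n,K \right)} = n + K \left(- \frac{1}{2}\right) K = n + - \frac{K}{2} K = n - \frac{K^{2}}{2}$)
$L = - \frac{3296}{1099}$ ($L = -3 + \frac{1}{1099} = - \frac{3296}{1099} \approx -2.9991$)
$\frac{S{\left(44,-24 \right)}}{L} + \frac{2600}{3263} = \frac{44 - \frac{\left(-24\right)^{2}}{2}}{- \frac{3296}{1099}} + \frac{2600}{3263} = \left(44 - 288\right) \left(- \frac{1099}{3296}\right) + 2600 \cdot \frac{1}{3263} = \left(44 - 288\right) \left(- \frac{1099}{3296}\right) + \frac{200}{251} = \left(-244\right) \left(- \frac{1099}{3296}\right) + \frac{200}{251} = \frac{67039}{824} + \frac{200}{251} = \frac{16991589}{206824}$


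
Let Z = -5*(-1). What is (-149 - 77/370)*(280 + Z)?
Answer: -3146799/74 ≈ -42524.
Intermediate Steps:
Z = 5
(-149 - 77/370)*(280 + Z) = (-149 - 77/370)*(280 + 5) = (-149 - 77*1/370)*285 = (-149 - 77/370)*285 = -55207/370*285 = -3146799/74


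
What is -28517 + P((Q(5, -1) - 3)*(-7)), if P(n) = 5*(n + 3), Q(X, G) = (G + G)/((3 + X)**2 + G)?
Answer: -255563/9 ≈ -28396.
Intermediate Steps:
Q(X, G) = 2*G/(G + (3 + X)**2) (Q(X, G) = (2*G)/(G + (3 + X)**2) = 2*G/(G + (3 + X)**2))
P(n) = 15 + 5*n (P(n) = 5*(3 + n) = 15 + 5*n)
-28517 + P((Q(5, -1) - 3)*(-7)) = -28517 + (15 + 5*((2*(-1)/(-1 + (3 + 5)**2) - 3)*(-7))) = -28517 + (15 + 5*((2*(-1)/(-1 + 8**2) - 3)*(-7))) = -28517 + (15 + 5*((2*(-1)/(-1 + 64) - 3)*(-7))) = -28517 + (15 + 5*((2*(-1)/63 - 3)*(-7))) = -28517 + (15 + 5*((2*(-1)*(1/63) - 3)*(-7))) = -28517 + (15 + 5*((-2/63 - 3)*(-7))) = -28517 + (15 + 5*(-191/63*(-7))) = -28517 + (15 + 5*(191/9)) = -28517 + (15 + 955/9) = -28517 + 1090/9 = -255563/9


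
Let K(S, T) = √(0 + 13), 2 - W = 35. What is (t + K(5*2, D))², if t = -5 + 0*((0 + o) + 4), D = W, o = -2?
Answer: (5 - √13)² ≈ 1.9445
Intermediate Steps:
W = -33 (W = 2 - 1*35 = 2 - 35 = -33)
D = -33
K(S, T) = √13
t = -5 (t = -5 + 0*((0 - 2) + 4) = -5 + 0*(-2 + 4) = -5 + 0*2 = -5 + 0 = -5)
(t + K(5*2, D))² = (-5 + √13)²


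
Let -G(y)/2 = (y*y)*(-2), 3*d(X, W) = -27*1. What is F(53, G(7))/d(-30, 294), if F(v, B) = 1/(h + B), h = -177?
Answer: -1/171 ≈ -0.0058480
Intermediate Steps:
d(X, W) = -9 (d(X, W) = (-27*1)/3 = (⅓)*(-27) = -9)
G(y) = 4*y² (G(y) = -2*y*y*(-2) = -2*y²*(-2) = -(-4)*y² = 4*y²)
F(v, B) = 1/(-177 + B)
F(53, G(7))/d(-30, 294) = 1/(-177 + 4*7²*(-9)) = -⅑/(-177 + 4*49) = -⅑/(-177 + 196) = -⅑/19 = (1/19)*(-⅑) = -1/171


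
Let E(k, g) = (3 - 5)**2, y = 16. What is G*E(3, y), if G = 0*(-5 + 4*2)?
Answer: 0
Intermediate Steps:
E(k, g) = 4 (E(k, g) = (-2)**2 = 4)
G = 0 (G = 0*(-5 + 8) = 0*3 = 0)
G*E(3, y) = 0*4 = 0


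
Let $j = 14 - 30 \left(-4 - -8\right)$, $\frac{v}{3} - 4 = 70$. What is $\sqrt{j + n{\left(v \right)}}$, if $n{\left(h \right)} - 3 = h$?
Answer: $\sqrt{119} \approx 10.909$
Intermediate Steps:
$v = 222$ ($v = 12 + 3 \cdot 70 = 12 + 210 = 222$)
$n{\left(h \right)} = 3 + h$
$j = -106$ ($j = 14 - 30 \left(-4 + 8\right) = 14 - 120 = -106$)
$\sqrt{j + n{\left(v \right)}} = \sqrt{-106 + \left(3 + 222\right)} = \sqrt{-106 + 225} = \sqrt{119}$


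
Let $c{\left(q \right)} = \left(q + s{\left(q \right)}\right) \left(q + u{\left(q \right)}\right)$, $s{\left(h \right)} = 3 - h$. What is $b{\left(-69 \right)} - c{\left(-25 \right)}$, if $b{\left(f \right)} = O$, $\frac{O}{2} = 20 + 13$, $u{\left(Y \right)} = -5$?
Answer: $156$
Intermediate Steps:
$O = 66$ ($O = 2 \left(20 + 13\right) = 2 \cdot 33 = 66$)
$b{\left(f \right)} = 66$
$c{\left(q \right)} = -15 + 3 q$ ($c{\left(q \right)} = \left(q - \left(-3 + q\right)\right) \left(q - 5\right) = 3 \left(-5 + q\right) = -15 + 3 q$)
$b{\left(-69 \right)} - c{\left(-25 \right)} = 66 - \left(-15 + 3 \left(-25\right)\right) = 66 - \left(-15 - 75\right) = 66 - -90 = 66 + 90 = 156$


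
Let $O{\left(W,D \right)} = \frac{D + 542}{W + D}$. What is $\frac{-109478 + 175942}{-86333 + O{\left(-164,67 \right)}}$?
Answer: $- \frac{3223504}{4187455} \approx -0.7698$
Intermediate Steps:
$O{\left(W,D \right)} = \frac{542 + D}{D + W}$
$\frac{-109478 + 175942}{-86333 + O{\left(-164,67 \right)}} = \frac{-109478 + 175942}{-86333 + \frac{542 + 67}{67 - 164}} = \frac{66464}{-86333 + \frac{1}{-97} \cdot 609} = \frac{66464}{-86333 - \frac{609}{97}} = \frac{66464}{- \frac{8374910}{97}} = 66464 \left(- \frac{97}{8374910}\right) = - \frac{3223504}{4187455}$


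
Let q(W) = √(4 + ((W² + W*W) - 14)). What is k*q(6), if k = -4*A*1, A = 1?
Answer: -4*√62 ≈ -31.496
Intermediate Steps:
k = -4 (k = -4*1*1 = -4*1 = -4)
q(W) = √(-10 + 2*W²) (q(W) = √(4 + ((W² + W²) - 14)) = √(4 + (2*W² - 14)) = √(4 + (-14 + 2*W²)) = √(-10 + 2*W²))
k*q(6) = -4*√(-10 + 2*6²) = -4*√(-10 + 2*36) = -4*√(-10 + 72) = -4*√62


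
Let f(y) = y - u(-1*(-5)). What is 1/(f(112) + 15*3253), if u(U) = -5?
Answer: 1/48912 ≈ 2.0445e-5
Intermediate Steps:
f(y) = 5 + y (f(y) = y - 1*(-5) = y + 5 = 5 + y)
1/(f(112) + 15*3253) = 1/((5 + 112) + 15*3253) = 1/(117 + 48795) = 1/48912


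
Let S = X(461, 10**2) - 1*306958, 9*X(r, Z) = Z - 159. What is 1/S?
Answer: -9/2762681 ≈ -3.2577e-6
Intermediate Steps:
X(r, Z) = -53/3 + Z/9 (X(r, Z) = (Z - 159)/9 = (-159 + Z)/9 = -53/3 + Z/9)
S = -2762681/9 (S = (-53/3 + (1/9)*10**2) - 1*306958 = (-53/3 + (1/9)*100) - 306958 = (-53/3 + 100/9) - 306958 = -59/9 - 306958 = -2762681/9 ≈ -3.0696e+5)
1/S = 1/(-2762681/9) = -9/2762681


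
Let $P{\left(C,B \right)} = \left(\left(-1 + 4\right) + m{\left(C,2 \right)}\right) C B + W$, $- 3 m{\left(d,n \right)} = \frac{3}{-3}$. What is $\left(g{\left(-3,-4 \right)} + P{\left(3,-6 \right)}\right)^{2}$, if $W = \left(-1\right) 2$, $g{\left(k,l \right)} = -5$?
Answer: $4489$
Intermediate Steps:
$m{\left(d,n \right)} = \frac{1}{3}$ ($m{\left(d,n \right)} = - \frac{3 \frac{1}{-3}}{3} = - \frac{3 \left(- \frac{1}{3}\right)}{3} = \left(- \frac{1}{3}\right) \left(-1\right) = \frac{1}{3}$)
$W = -2$
$P{\left(C,B \right)} = -2 + \frac{10 B C}{3}$ ($P{\left(C,B \right)} = \left(\left(-1 + 4\right) + \frac{1}{3}\right) C B - 2 = \left(3 + \frac{1}{3}\right) C B - 2 = \frac{10 C}{3} B - 2 = \frac{10 B C}{3} - 2 = -2 + \frac{10 B C}{3}$)
$\left(g{\left(-3,-4 \right)} + P{\left(3,-6 \right)}\right)^{2} = \left(-5 + \left(-2 + \frac{10}{3} \left(-6\right) 3\right)\right)^{2} = \left(-5 - 62\right)^{2} = \left(-67\right)^{2} = 4489$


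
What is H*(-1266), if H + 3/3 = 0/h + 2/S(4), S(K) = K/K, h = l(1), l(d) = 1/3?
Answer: -1266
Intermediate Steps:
l(d) = ⅓
h = ⅓ ≈ 0.33333
S(K) = 1
H = 1 (H = -1 + (0/(⅓) + 2/1) = -1 + (0*3 + 2*1) = -1 + (0 + 2) = -1 + 2 = 1)
H*(-1266) = 1*(-1266) = -1266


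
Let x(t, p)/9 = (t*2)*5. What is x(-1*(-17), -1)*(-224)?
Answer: -342720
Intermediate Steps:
x(t, p) = 90*t (x(t, p) = 9*((t*2)*5) = 9*((2*t)*5) = 9*(10*t) = 90*t)
x(-1*(-17), -1)*(-224) = (90*(-1*(-17)))*(-224) = (90*17)*(-224) = 1530*(-224) = -342720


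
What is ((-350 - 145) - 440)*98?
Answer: -91630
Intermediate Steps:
((-350 - 145) - 440)*98 = (-495 - 440)*98 = -935*98 = -91630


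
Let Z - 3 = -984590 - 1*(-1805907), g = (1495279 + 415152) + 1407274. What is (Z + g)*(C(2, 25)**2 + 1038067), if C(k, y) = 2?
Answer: 4296601820775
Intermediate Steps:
g = 3317705 (g = 1910431 + 1407274 = 3317705)
Z = 821320 (Z = 3 + (-984590 - 1*(-1805907)) = 3 + (-984590 + 1805907) = 3 + 821317 = 821320)
(Z + g)*(C(2, 25)**2 + 1038067) = (821320 + 3317705)*(2**2 + 1038067) = 4139025*(4 + 1038067) = 4139025*1038071 = 4296601820775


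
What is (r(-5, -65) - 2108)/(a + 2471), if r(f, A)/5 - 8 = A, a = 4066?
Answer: -2393/6537 ≈ -0.36607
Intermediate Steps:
r(f, A) = 40 + 5*A
(r(-5, -65) - 2108)/(a + 2471) = ((40 + 5*(-65)) - 2108)/(4066 + 2471) = ((40 - 325) - 2108)/6537 = (-285 - 2108)*(1/6537) = -2393*1/6537 = -2393/6537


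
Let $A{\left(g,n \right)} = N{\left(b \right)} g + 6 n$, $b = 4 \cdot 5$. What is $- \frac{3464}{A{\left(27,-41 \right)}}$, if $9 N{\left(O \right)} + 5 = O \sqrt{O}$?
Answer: $- \frac{100456}{431} - \frac{138560 \sqrt{5}}{1293} \approx -472.7$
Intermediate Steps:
$b = 20$
$N{\left(O \right)} = - \frac{5}{9} + \frac{O^{\frac{3}{2}}}{9}$ ($N{\left(O \right)} = - \frac{5}{9} + \frac{O \sqrt{O}}{9} = - \frac{5}{9} + \frac{O^{\frac{3}{2}}}{9}$)
$A{\left(g,n \right)} = 6 n + g \left(- \frac{5}{9} + \frac{40 \sqrt{5}}{9}\right)$ ($A{\left(g,n \right)} = \left(- \frac{5}{9} + \frac{20^{\frac{3}{2}}}{9}\right) g + 6 n = \left(- \frac{5}{9} + \frac{40 \sqrt{5}}{9}\right) g + 6 n = g \left(- \frac{5}{9} + \frac{40 \sqrt{5}}{9}\right) + 6 n = 6 n + g \left(- \frac{5}{9} + \frac{40 \sqrt{5}}{9}\right)$)
$- \frac{3464}{A{\left(27,-41 \right)}} = - \frac{3464}{6 \left(-41\right) - 15 \left(1 - 8 \sqrt{5}\right)} = - \frac{3464}{-246 - \left(15 - 120 \sqrt{5}\right)} = - \frac{3464}{-261 + 120 \sqrt{5}}$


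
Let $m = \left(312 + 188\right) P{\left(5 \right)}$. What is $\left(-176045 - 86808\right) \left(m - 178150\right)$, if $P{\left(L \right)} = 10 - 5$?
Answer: $46170129450$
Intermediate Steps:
$P{\left(L \right)} = 5$ ($P{\left(L \right)} = 10 - 5 = 5$)
$m = 2500$ ($m = \left(312 + 188\right) 5 = 500 \cdot 5 = 2500$)
$\left(-176045 - 86808\right) \left(m - 178150\right) = \left(-176045 - 86808\right) \left(2500 - 178150\right) = - 262853 \left(2500 - 178150\right) = \left(-262853\right) \left(-175650\right) = 46170129450$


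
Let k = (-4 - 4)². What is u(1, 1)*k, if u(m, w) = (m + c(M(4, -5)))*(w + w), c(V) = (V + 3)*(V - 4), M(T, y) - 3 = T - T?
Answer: -640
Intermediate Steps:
M(T, y) = 3 (M(T, y) = 3 + (T - T) = 3 + 0 = 3)
c(V) = (-4 + V)*(3 + V) (c(V) = (3 + V)*(-4 + V) = (-4 + V)*(3 + V))
k = 64 (k = (-8)² = 64)
u(m, w) = 2*w*(-6 + m) (u(m, w) = (m + (-12 + 3² - 1*3))*(w + w) = (m + (-12 + 9 - 3))*(2*w) = (m - 6)*(2*w) = (-6 + m)*(2*w) = 2*w*(-6 + m))
u(1, 1)*k = (2*1*(-6 + 1))*64 = (2*1*(-5))*64 = -10*64 = -640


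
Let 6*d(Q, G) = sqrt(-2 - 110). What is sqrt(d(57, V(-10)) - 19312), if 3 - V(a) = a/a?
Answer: sqrt(-173808 + 6*I*sqrt(7))/3 ≈ 0.0063462 + 138.97*I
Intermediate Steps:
V(a) = 2 (V(a) = 3 - a/a = 3 - 1*1 = 3 - 1 = 2)
d(Q, G) = 2*I*sqrt(7)/3 (d(Q, G) = sqrt(-2 - 110)/6 = sqrt(-112)/6 = (4*I*sqrt(7))/6 = 2*I*sqrt(7)/3)
sqrt(d(57, V(-10)) - 19312) = sqrt(2*I*sqrt(7)/3 - 19312) = sqrt(-19312 + 2*I*sqrt(7)/3)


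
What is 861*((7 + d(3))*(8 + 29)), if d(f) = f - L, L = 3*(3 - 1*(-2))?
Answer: -159285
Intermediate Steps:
L = 15 (L = 3*(3 + 2) = 3*5 = 15)
d(f) = -15 + f (d(f) = f - 1*15 = f - 15 = -15 + f)
861*((7 + d(3))*(8 + 29)) = 861*((7 + (-15 + 3))*(8 + 29)) = 861*((7 - 12)*37) = 861*(-5*37) = 861*(-185) = -159285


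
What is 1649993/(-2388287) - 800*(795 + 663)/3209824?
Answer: -252558909001/239561904109 ≈ -1.0543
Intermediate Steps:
1649993/(-2388287) - 800*(795 + 663)/3209824 = 1649993*(-1/2388287) - 800*1458*(1/3209824) = -1649993/2388287 - 1166400*1/3209824 = -1649993/2388287 - 36450/100307 = -252558909001/239561904109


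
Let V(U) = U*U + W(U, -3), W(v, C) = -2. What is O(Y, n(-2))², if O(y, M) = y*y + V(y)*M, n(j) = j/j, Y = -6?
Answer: 4900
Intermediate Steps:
V(U) = -2 + U² (V(U) = U*U - 2 = U² - 2 = -2 + U²)
n(j) = 1
O(y, M) = y² + M*(-2 + y²) (O(y, M) = y*y + (-2 + y²)*M = y² + M*(-2 + y²))
O(Y, n(-2))² = ((-6)² + 1*(-2 + (-6)²))² = (36 + 1*(-2 + 36))² = (36 + 1*34)² = (36 + 34)² = 70² = 4900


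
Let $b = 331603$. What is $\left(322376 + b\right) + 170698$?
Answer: $824677$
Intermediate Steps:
$\left(322376 + b\right) + 170698 = \left(322376 + 331603\right) + 170698 = 653979 + 170698 = 824677$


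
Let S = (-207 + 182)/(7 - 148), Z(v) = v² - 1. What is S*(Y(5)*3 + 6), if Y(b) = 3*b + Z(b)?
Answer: 1025/47 ≈ 21.809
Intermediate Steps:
Z(v) = -1 + v²
Y(b) = -1 + b² + 3*b (Y(b) = 3*b + (-1 + b²) = -1 + b² + 3*b)
S = 25/141 (S = -25/(-141) = -25*(-1/141) = 25/141 ≈ 0.17730)
S*(Y(5)*3 + 6) = 25*((-1 + 5² + 3*5)*3 + 6)/141 = 25*((-1 + 25 + 15)*3 + 6)/141 = 25*(39*3 + 6)/141 = 25*(117 + 6)/141 = (25/141)*123 = 1025/47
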